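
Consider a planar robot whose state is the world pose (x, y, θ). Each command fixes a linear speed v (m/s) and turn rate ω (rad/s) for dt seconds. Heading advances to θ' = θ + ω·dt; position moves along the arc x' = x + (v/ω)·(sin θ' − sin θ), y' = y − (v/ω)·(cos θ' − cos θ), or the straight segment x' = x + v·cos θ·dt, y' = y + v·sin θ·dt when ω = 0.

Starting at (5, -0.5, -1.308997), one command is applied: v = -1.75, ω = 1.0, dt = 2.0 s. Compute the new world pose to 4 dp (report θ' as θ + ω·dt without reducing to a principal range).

θ' = -1.3090 + 1.0·2.0 = 0.6910
R = v/ω = -1.75/1.0 = -1.7500
x' = 5 + -1.7500·(sin 0.6910 − sin -1.3090) = 2.1943
y' = -0.5 − -1.7500·(cos 0.6910 − cos -1.3090) = 0.3956

(2.1943, 0.3956, 0.6910)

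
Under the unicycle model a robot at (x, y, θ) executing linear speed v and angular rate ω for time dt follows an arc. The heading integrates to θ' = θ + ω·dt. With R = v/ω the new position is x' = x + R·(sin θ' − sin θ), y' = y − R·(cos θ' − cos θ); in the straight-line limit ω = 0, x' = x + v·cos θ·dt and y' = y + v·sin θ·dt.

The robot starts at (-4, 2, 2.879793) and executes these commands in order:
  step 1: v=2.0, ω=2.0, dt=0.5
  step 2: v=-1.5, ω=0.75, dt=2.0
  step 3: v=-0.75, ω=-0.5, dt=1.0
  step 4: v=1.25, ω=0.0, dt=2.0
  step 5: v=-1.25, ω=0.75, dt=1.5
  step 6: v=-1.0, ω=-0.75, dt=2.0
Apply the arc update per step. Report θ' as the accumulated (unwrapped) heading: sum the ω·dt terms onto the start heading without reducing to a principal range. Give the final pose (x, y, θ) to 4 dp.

step 1: θ'=3.8798 (R=1.0000) → pose (-4.9318, 1.7738, 3.8798)
step 2: θ'=5.3798 (R=-2.0000) → pose (-4.7068, 4.4910, 5.3798)
step 3: θ'=4.8798 (R=1.5000) → pose (-5.0077, 5.1695, 4.8798)
step 4: θ'=4.8798 (straight) → pose (-4.5912, 2.7045, 4.8798)
step 5: θ'=6.0048 (R=-1.6667) → pose (-5.7765, 4.0292, 6.0048)
step 6: θ'=4.5048 (R=1.3333) → pose (-6.7148, 5.5861, 4.5048)

(-6.7148, 5.5861, 4.5048)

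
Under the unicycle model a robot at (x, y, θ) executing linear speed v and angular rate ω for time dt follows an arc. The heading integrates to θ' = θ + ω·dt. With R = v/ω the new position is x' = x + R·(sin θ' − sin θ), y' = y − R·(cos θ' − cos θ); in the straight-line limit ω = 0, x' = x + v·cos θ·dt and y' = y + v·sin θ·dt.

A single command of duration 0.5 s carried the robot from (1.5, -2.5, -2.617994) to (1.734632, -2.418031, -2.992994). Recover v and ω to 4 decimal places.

v = -0.5000, ω = -0.7500

Δθ = -2.992994 − -2.617994 = -0.375000
ω = Δθ/dt = -0.375000/0.5 = -0.7500
R = Δx/(sin θ' − sin θ) = 0.6667
v = R·ω = 0.6667·-0.7500 = -0.5000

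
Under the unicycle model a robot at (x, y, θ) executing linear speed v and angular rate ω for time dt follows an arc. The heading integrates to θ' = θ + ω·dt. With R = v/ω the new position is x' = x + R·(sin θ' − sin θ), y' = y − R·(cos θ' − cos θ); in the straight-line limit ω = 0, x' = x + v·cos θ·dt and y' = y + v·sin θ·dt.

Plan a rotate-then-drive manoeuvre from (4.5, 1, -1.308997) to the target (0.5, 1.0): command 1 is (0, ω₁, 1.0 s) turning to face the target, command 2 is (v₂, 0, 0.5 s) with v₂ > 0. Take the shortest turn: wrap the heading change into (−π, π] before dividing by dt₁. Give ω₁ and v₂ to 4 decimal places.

heading to target = atan2(1−1, 0.5−4.5) = 3.1416
Δθ = wrap(3.1416 − -1.3090) = -1.8326; ω₁ = Δθ/dt₁ = -1.8326
distance = √((0.5−4.5)² + (1−1)²) = 4.0000; v₂ = distance/dt₂ = 8.0000

ω₁ = -1.8326, v₂ = 8.0000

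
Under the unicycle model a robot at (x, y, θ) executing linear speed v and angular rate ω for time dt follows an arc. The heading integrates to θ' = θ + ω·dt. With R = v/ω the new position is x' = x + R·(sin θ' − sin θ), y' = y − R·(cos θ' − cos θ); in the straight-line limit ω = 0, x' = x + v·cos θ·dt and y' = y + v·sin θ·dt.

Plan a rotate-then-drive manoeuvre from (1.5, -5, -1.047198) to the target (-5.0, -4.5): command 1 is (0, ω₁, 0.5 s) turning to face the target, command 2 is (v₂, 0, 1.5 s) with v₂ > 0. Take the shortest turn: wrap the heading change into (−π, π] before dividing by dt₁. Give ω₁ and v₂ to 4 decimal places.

heading to target = atan2(-4.5−-5, -5−1.5) = 3.0648
Δθ = wrap(3.0648 − -1.0472) = -2.1712; ω₁ = Δθ/dt₁ = -4.3423
distance = √((-5−1.5)² + (-4.5−-5)²) = 6.5192; v₂ = distance/dt₂ = 4.3461

ω₁ = -4.3423, v₂ = 4.3461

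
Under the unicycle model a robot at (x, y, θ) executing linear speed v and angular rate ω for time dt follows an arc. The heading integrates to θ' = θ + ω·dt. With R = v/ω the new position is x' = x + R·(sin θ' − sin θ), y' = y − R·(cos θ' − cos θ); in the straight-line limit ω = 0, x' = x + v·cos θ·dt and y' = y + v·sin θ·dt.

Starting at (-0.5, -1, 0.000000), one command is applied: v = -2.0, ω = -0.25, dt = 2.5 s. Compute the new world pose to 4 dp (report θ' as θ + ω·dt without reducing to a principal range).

(-5.1808, 0.5123, -0.6250)

θ' = 0.0000 + -0.25·2.5 = -0.6250
R = v/ω = -2.0/-0.25 = 8.0000
x' = -0.5 + 8.0000·(sin -0.6250 − sin 0.0000) = -5.1808
y' = -1 − 8.0000·(cos -0.6250 − cos 0.0000) = 0.5123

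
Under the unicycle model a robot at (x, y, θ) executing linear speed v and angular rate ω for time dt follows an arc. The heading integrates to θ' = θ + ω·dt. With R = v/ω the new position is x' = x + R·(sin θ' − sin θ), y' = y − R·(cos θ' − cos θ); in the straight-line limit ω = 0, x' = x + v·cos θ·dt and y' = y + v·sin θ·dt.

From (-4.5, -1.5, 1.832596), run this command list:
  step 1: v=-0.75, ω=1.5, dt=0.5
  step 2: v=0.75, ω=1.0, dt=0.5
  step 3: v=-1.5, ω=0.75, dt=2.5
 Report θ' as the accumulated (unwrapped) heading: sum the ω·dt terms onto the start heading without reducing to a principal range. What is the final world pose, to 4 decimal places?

(-2.5776, 0.8004, 4.9576)

step 1: θ'=2.5826 (R=-0.5000) → pose (-4.2822, -1.7945, 2.5826)
step 2: θ'=3.0826 (R=0.7500) → pose (-4.6357, -1.6816, 3.0826)
step 3: θ'=4.9576 (R=-2.0000) → pose (-2.5776, 0.8004, 4.9576)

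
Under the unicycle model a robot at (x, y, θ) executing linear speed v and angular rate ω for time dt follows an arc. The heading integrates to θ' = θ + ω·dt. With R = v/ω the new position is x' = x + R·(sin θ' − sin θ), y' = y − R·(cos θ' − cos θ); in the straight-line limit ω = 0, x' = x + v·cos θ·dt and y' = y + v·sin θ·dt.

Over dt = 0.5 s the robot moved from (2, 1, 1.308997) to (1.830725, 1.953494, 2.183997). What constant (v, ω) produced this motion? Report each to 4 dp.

v = 2.0000, ω = 1.7500

Δθ = 2.183997 − 1.308997 = 0.875000
ω = Δθ/dt = 0.875000/0.5 = 1.7500
R = −Δy/(cos θ' − cos θ) = 1.1429
v = R·ω = 1.1429·1.7500 = 2.0000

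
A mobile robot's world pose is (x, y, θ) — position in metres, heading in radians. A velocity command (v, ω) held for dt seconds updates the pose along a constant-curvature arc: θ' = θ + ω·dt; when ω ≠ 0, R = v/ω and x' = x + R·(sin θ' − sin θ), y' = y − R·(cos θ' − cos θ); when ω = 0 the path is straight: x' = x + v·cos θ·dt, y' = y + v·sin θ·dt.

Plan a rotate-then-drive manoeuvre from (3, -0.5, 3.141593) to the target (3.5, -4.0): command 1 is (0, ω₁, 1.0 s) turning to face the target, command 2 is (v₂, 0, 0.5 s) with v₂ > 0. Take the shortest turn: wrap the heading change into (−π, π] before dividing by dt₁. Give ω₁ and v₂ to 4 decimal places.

heading to target = atan2(-4−-0.5, 3.5−3) = -1.4289
Δθ = wrap(-1.4289 − 3.1416) = 1.7127; ω₁ = Δθ/dt₁ = 1.7127
distance = √((3.5−3)² + (-4−-0.5)²) = 3.5355; v₂ = distance/dt₂ = 7.0711

ω₁ = 1.7127, v₂ = 7.0711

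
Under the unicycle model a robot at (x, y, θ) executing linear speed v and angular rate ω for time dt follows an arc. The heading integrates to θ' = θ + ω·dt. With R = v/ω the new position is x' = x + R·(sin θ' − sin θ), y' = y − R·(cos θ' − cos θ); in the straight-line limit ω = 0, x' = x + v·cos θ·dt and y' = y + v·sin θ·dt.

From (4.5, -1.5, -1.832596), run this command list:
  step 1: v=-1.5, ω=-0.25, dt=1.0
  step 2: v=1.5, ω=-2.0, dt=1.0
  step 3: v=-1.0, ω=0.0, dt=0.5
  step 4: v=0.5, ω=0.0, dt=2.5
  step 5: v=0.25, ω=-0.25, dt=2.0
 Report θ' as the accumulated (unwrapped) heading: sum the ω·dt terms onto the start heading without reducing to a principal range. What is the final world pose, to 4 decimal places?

(3.1792, 0.8768, -4.5826)

step 1: θ'=-2.0826 (R=6.0000) → pose (5.0644, -0.1144, -2.0826)
step 2: θ'=-4.0826 (R=-0.7500) → pose (3.8044, -0.1889, -4.0826)
step 3: θ'=-4.0826 (straight) → pose (4.0988, -0.5929, -4.0826)
step 4: θ'=-4.0826 (straight) → pose (3.3626, 0.4173, -4.0826)
step 5: θ'=-4.5826 (R=-1.0000) → pose (3.1792, 0.8768, -4.5826)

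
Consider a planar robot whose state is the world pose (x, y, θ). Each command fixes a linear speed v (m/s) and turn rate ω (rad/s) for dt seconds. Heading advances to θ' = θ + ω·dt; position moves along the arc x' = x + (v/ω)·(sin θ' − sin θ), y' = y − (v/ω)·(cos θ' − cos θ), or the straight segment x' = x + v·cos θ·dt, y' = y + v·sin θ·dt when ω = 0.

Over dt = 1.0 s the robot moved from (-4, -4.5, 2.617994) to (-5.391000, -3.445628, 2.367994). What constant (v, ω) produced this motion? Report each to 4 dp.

Δθ = 2.367994 − 2.617994 = -0.250000
ω = Δθ/dt = -0.250000/1.0 = -0.2500
R = Δx/(sin θ' − sin θ) = -7.0000
v = R·ω = -7.0000·-0.2500 = 1.7500

v = 1.7500, ω = -0.2500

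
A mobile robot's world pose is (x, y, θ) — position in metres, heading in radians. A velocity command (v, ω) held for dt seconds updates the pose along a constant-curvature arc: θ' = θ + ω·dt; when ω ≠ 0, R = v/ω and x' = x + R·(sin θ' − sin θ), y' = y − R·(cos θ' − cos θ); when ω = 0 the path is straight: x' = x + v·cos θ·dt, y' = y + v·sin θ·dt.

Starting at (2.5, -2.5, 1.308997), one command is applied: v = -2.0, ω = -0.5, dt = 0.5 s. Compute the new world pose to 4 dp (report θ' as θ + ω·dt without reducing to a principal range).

(2.1238, -3.4237, 1.0590)

θ' = 1.3090 + -0.5·0.5 = 1.0590
R = v/ω = -2.0/-0.5 = 4.0000
x' = 2.5 + 4.0000·(sin 1.0590 − sin 1.3090) = 2.1238
y' = -2.5 − 4.0000·(cos 1.0590 − cos 1.3090) = -3.4237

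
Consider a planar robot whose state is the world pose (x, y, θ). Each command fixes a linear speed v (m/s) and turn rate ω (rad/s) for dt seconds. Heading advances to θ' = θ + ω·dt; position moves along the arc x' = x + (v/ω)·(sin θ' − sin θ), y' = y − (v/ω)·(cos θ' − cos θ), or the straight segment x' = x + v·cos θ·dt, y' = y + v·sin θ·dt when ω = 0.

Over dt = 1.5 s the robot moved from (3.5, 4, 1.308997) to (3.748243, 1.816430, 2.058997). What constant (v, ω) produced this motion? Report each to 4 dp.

v = -1.5000, ω = 0.5000

Δθ = 2.058997 − 1.308997 = 0.750000
ω = Δθ/dt = 0.750000/1.5 = 0.5000
R = −Δy/(cos θ' − cos θ) = -3.0000
v = R·ω = -3.0000·0.5000 = -1.5000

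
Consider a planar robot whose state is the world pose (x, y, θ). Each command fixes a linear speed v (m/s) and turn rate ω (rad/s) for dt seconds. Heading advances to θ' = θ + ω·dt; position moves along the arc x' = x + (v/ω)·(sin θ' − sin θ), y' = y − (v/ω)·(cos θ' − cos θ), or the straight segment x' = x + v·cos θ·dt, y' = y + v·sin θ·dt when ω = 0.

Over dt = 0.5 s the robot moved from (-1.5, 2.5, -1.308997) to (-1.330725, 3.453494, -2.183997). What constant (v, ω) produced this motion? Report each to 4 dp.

v = -2.0000, ω = -1.7500

Δθ = -2.183997 − -1.308997 = -0.875000
ω = Δθ/dt = -0.875000/0.5 = -1.7500
R = −Δy/(cos θ' − cos θ) = 1.1429
v = R·ω = 1.1429·-1.7500 = -2.0000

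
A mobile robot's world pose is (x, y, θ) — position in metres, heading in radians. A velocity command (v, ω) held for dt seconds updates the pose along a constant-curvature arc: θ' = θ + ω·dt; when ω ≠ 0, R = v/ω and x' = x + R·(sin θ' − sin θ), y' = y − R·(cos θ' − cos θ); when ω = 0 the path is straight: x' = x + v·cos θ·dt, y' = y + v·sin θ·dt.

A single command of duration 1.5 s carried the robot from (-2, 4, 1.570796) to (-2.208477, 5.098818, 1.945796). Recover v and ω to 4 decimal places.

Δθ = 1.945796 − 1.570796 = 0.375000
ω = Δθ/dt = 0.375000/1.5 = 0.2500
R = −Δy/(cos θ' − cos θ) = 3.0000
v = R·ω = 3.0000·0.2500 = 0.7500

v = 0.7500, ω = 0.2500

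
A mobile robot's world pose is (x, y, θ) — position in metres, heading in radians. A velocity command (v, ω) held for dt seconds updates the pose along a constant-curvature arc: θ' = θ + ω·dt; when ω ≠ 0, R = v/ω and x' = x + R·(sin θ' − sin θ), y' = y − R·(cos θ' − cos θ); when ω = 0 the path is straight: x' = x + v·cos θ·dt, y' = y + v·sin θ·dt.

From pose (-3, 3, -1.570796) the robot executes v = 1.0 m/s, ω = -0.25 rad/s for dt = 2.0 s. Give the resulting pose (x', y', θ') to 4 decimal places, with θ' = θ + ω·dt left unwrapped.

θ' = -1.5708 + -0.25·2.0 = -2.0708
R = v/ω = 1.0/-0.25 = -4.0000
x' = -3 + -4.0000·(sin -2.0708 − sin -1.5708) = -3.4897
y' = 3 − -4.0000·(cos -2.0708 − cos -1.5708) = 1.0823

(-3.4897, 1.0823, -2.0708)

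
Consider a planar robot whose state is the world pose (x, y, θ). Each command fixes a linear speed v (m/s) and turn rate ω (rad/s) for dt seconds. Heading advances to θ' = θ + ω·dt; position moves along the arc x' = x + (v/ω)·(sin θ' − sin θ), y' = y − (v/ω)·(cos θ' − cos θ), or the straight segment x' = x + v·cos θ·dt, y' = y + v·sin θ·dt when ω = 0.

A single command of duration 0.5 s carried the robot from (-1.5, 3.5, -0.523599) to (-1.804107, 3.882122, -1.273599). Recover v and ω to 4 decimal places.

v = -1.0000, ω = -1.5000

Δθ = -1.273599 − -0.523599 = -0.750000
ω = Δθ/dt = -0.750000/0.5 = -1.5000
R = −Δy/(cos θ' − cos θ) = 0.6667
v = R·ω = 0.6667·-1.5000 = -1.0000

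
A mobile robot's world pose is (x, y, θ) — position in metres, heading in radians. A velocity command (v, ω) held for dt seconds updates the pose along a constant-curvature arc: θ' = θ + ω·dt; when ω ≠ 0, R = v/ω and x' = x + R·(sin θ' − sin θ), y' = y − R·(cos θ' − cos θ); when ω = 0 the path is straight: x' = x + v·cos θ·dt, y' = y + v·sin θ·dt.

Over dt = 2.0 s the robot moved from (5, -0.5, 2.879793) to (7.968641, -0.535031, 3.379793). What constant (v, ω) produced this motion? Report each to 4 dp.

v = -1.5000, ω = 0.2500

Δθ = 3.379793 − 2.879793 = 0.500000
ω = Δθ/dt = 0.500000/2.0 = 0.2500
R = Δx/(sin θ' − sin θ) = -6.0000
v = R·ω = -6.0000·0.2500 = -1.5000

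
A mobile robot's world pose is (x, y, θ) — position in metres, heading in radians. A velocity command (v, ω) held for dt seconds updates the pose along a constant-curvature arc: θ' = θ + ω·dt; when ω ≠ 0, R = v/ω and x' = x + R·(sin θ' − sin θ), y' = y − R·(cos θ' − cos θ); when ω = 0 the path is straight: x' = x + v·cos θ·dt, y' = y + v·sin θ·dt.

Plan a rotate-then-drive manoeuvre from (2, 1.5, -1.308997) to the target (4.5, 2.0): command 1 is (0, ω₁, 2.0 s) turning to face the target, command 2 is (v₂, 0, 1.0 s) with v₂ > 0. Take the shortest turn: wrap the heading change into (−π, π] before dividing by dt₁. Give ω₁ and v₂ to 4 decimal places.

ω₁ = 0.7532, v₂ = 2.5495

heading to target = atan2(2−1.5, 4.5−2) = 0.1974
Δθ = wrap(0.1974 − -1.3090) = 1.5064; ω₁ = Δθ/dt₁ = 0.7532
distance = √((4.5−2)² + (2−1.5)²) = 2.5495; v₂ = distance/dt₂ = 2.5495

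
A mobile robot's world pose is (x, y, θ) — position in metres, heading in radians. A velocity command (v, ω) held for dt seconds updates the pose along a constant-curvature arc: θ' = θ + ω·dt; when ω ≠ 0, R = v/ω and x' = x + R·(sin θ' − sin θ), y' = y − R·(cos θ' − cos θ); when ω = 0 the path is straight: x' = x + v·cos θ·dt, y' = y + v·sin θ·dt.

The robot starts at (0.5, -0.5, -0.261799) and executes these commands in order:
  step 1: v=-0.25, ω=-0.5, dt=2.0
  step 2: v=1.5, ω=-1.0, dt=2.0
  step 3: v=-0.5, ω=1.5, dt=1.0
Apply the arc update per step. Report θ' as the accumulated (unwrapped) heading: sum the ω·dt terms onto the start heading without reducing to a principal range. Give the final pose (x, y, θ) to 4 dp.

step 1: θ'=-1.2618 (R=0.5000) → pose (0.1531, -0.1691, -1.2618)
step 2: θ'=-3.2618 (R=-1.5000) → pose (-1.4557, -2.1144, -3.2618)
step 3: θ'=-1.7618 (R=-0.3333) → pose (-1.0885, -1.8468, -1.7618)

(-1.0885, -1.8468, -1.7618)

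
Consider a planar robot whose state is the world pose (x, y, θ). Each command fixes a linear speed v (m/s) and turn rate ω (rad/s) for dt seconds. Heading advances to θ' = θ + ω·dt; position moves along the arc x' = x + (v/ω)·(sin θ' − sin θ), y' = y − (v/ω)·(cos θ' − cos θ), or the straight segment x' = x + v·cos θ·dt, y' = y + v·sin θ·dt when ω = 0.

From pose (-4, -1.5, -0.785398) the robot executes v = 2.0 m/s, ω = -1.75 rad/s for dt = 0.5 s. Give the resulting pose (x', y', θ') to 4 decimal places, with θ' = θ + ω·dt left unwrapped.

(-3.6698, -2.4104, -1.6604)

θ' = -0.7854 + -1.75·0.5 = -1.6604
R = v/ω = 2.0/-1.75 = -1.1429
x' = -4 + -1.1429·(sin -1.6604 − sin -0.7854) = -3.6698
y' = -1.5 − -1.1429·(cos -1.6604 − cos -0.7854) = -2.4104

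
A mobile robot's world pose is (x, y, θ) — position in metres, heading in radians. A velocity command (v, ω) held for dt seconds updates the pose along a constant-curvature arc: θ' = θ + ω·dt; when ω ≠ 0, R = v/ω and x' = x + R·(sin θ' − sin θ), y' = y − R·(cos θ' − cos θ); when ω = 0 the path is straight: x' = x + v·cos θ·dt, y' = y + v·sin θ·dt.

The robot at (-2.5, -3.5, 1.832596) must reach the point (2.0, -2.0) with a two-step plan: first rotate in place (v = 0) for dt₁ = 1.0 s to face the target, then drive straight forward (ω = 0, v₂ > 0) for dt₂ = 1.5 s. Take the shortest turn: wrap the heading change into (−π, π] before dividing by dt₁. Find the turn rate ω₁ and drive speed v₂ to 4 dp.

ω₁ = -1.5108, v₂ = 3.1623

heading to target = atan2(-2−-3.5, 2−-2.5) = 0.3218
Δθ = wrap(0.3218 − 1.8326) = -1.5108; ω₁ = Δθ/dt₁ = -1.5108
distance = √((2−-2.5)² + (-2−-3.5)²) = 4.7434; v₂ = distance/dt₂ = 3.1623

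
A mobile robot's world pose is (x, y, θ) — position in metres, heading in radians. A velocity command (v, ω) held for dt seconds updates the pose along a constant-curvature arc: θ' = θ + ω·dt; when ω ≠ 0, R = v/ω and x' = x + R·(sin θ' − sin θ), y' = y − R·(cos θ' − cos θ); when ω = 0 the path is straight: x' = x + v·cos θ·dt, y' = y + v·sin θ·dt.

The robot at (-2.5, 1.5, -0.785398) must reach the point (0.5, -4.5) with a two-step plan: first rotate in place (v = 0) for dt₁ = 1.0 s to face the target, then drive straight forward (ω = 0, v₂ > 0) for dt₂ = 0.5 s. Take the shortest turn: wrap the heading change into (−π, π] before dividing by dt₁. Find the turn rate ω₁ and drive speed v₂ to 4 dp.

ω₁ = -0.3218, v₂ = 13.4164

heading to target = atan2(-4.5−1.5, 0.5−-2.5) = -1.1071
Δθ = wrap(-1.1071 − -0.7854) = -0.3218; ω₁ = Δθ/dt₁ = -0.3218
distance = √((0.5−-2.5)² + (-4.5−1.5)²) = 6.7082; v₂ = distance/dt₂ = 13.4164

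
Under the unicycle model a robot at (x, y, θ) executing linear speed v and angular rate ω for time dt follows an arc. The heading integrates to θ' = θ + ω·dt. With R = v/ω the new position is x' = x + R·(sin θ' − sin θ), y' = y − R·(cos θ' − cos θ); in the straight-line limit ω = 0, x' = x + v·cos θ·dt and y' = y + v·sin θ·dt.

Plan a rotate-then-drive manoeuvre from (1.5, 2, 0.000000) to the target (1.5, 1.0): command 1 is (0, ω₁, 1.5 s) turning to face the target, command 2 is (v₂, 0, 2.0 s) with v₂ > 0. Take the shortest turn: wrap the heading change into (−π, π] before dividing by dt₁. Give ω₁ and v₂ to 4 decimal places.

ω₁ = -1.0472, v₂ = 0.5000

heading to target = atan2(1−2, 1.5−1.5) = -1.5708
Δθ = wrap(-1.5708 − 0.0000) = -1.5708; ω₁ = Δθ/dt₁ = -1.0472
distance = √((1.5−1.5)² + (1−2)²) = 1.0000; v₂ = distance/dt₂ = 0.5000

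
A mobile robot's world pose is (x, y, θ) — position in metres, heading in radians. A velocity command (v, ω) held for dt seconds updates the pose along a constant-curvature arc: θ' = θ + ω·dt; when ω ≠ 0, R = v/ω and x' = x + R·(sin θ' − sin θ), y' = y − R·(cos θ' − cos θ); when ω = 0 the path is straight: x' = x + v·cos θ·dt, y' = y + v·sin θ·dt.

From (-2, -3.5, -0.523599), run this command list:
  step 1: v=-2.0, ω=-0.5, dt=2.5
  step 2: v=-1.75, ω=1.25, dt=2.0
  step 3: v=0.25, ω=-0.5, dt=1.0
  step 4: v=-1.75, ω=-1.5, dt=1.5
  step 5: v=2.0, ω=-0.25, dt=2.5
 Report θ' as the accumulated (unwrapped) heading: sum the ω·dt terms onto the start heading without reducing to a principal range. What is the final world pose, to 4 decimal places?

step 1: θ'=-1.7736 (R=4.0000) → pose (-3.9180, 0.7698, -1.7736)
step 2: θ'=0.7264 (R=-1.4000) → pose (-6.2192, 2.0983, 0.7264)
step 3: θ'=0.2264 (R=-0.5000) → pose (-5.9993, 2.2118, 0.2264)
step 4: θ'=-2.0236 (R=1.1667) → pose (-7.3103, 3.8591, -2.0236)
step 5: θ'=-2.6486 (R=-8.0000) → pose (-10.7180, 0.3116, -2.6486)

(-10.7180, 0.3116, -2.6486)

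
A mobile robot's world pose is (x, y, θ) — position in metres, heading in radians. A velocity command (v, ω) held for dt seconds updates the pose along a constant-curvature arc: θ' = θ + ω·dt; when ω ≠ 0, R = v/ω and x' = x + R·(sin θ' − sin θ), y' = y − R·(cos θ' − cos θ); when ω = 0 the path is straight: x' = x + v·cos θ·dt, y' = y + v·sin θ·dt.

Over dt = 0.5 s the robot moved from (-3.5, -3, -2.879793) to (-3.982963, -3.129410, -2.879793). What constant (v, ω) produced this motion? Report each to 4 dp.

Δθ = -2.879793 − -2.879793 = 0.000000
ω = Δθ/dt = 0.000000/0.5 = 0.0000
ω = 0 → v = (Δx·cos θ + Δy·sin θ)/dt = 1.0000

v = 1.0000, ω = 0.0000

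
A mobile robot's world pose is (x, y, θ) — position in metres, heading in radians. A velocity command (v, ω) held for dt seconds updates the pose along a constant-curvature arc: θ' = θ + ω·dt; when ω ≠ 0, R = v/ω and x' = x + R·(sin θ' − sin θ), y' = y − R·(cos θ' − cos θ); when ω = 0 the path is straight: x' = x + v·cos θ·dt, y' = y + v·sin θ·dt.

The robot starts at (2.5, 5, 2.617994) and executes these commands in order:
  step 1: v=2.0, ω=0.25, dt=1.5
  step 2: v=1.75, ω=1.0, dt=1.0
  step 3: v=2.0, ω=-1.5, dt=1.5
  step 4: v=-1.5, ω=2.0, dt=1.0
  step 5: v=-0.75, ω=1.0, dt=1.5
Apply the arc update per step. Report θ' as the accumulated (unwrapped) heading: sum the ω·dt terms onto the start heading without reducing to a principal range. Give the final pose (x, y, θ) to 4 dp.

(-2.8218, 6.5642, 5.2430)

step 1: θ'=2.9930 (R=8.0000) → pose (-0.3156, 5.9836, 2.9930)
step 2: θ'=3.9930 (R=1.7500) → pose (-1.8910, 5.4060, 3.9930)
step 3: θ'=1.7430 (R=-1.3333) → pose (-4.2076, 6.0562, 1.7430)
step 4: θ'=3.7430 (R=-0.7500) → pose (-3.0443, 5.5663, 3.7430)
step 5: θ'=5.2430 (R=-0.7500) → pose (-2.8218, 6.5642, 5.2430)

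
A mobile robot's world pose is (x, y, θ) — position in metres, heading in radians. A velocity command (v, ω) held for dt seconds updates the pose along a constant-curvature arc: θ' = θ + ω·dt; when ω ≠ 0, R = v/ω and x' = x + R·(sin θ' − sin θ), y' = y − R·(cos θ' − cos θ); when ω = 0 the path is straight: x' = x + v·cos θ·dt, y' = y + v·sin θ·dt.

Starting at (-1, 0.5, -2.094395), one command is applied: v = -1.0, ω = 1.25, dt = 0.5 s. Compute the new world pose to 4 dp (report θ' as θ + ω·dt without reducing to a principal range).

(-0.8969, 0.9810, -1.4694)

θ' = -2.0944 + 1.25·0.5 = -1.4694
R = v/ω = -1.0/1.25 = -0.8000
x' = -1 + -0.8000·(sin -1.4694 − sin -2.0944) = -0.8969
y' = 0.5 − -0.8000·(cos -1.4694 − cos -2.0944) = 0.9810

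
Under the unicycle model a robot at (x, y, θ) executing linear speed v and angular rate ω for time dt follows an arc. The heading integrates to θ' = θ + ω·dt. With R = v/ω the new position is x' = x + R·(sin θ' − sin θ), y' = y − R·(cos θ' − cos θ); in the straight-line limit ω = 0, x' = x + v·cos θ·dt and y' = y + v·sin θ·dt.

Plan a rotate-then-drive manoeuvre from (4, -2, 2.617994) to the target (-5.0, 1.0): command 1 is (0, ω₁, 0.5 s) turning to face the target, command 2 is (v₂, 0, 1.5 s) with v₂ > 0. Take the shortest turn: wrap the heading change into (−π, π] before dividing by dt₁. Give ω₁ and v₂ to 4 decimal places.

ω₁ = 0.4037, v₂ = 6.3246

heading to target = atan2(1−-2, -5−4) = 2.8198
Δθ = wrap(2.8198 − 2.6180) = 0.2018; ω₁ = Δθ/dt₁ = 0.4037
distance = √((-5−4)² + (1−-2)²) = 9.4868; v₂ = distance/dt₂ = 6.3246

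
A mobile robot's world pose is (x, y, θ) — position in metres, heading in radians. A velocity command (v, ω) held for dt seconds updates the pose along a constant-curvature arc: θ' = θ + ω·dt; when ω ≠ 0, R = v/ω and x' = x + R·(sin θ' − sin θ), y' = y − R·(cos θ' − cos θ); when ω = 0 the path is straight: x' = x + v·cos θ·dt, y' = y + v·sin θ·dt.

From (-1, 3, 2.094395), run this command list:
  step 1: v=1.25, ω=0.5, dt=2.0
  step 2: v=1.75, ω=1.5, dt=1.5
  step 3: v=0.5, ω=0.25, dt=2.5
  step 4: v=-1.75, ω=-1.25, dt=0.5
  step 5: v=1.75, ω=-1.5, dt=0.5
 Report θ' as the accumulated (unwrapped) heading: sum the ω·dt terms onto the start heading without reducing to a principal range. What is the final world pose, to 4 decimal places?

(-3.5273, 1.3498, 4.5944)

step 1: θ'=3.0944 (R=2.5000) → pose (-3.0471, 4.2472, 3.0944)
step 2: θ'=5.3444 (R=1.1667) → pose (-4.0435, 2.3926, 5.3444)
step 3: θ'=5.9694 (R=2.0000) → pose (-3.0471, 1.6718, 5.9694)
step 4: θ'=5.3444 (R=1.4000) → pose (-3.7446, 2.1764, 5.3444)
step 5: θ'=4.5944 (R=-1.1667) → pose (-3.5273, 1.3498, 4.5944)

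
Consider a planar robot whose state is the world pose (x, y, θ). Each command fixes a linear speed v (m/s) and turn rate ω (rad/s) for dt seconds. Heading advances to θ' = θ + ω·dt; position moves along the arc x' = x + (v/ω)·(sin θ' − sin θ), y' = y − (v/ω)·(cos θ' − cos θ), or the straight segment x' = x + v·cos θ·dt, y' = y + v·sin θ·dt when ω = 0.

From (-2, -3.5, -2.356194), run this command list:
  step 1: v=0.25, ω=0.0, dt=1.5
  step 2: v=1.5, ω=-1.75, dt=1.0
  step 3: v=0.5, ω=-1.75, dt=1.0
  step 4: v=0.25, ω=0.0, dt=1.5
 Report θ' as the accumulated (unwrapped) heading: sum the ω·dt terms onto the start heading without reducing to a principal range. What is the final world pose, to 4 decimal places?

step 1: θ'=-2.3562 (straight) → pose (-2.2652, -3.7652, -2.3562)
step 2: θ'=-4.1062 (R=-0.8571) → pose (-3.5757, -3.6474, -4.1062)
step 3: θ'=-5.8562 (R=-0.2857) → pose (-3.4592, -3.2246, -5.8562)
step 4: θ'=-5.8562 (straight) → pose (-3.1179, -3.0693, -5.8562)

(-3.1179, -3.0693, -5.8562)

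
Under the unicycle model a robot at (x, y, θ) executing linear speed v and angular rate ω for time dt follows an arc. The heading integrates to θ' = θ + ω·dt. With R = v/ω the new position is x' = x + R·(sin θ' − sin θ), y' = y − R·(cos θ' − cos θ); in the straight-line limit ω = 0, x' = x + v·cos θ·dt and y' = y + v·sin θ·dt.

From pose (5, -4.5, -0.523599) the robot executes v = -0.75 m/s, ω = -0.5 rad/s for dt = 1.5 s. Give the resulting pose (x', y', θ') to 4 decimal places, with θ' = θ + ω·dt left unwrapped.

(4.3158, -3.6402, -1.2736)

θ' = -0.5236 + -0.5·1.5 = -1.2736
R = v/ω = -0.75/-0.5 = 1.5000
x' = 5 + 1.5000·(sin -1.2736 − sin -0.5236) = 4.3158
y' = -4.5 − 1.5000·(cos -1.2736 − cos -0.5236) = -3.6402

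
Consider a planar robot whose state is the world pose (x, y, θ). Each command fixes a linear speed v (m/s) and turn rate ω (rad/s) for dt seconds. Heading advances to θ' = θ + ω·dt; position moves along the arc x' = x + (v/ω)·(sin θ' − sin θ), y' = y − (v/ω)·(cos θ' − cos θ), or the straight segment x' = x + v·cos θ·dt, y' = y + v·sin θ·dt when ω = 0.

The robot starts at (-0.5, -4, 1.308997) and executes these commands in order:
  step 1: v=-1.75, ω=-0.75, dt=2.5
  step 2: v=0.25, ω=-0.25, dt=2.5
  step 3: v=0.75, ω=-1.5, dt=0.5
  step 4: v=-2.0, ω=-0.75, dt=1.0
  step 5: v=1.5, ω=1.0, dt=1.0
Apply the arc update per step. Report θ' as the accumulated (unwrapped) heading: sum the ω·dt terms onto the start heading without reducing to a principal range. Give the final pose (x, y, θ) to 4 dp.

(-3.1221, -5.9399, -1.6910)

step 1: θ'=-0.5660 (R=2.3333) → pose (-4.0051, -5.3655, -0.5660)
step 2: θ'=-1.1910 (R=-1.0000) → pose (-3.6126, -5.8389, -1.1910)
step 3: θ'=-1.9410 (R=-0.5000) → pose (-3.6109, -6.2051, -1.9410)
step 4: θ'=-2.6910 (R=2.6667) → pose (-2.2862, -4.7694, -2.6910)
step 5: θ'=-1.6910 (R=1.5000) → pose (-3.1221, -5.9399, -1.6910)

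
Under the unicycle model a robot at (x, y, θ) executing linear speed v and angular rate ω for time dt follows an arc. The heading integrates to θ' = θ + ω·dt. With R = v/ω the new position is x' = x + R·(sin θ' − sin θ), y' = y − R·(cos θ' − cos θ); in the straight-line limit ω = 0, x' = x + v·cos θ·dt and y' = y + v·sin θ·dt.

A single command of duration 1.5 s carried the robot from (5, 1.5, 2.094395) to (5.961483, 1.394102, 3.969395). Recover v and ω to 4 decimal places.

Δθ = 3.969395 − 2.094395 = 1.875000
ω = Δθ/dt = 1.875000/1.5 = 1.2500
R = Δx/(sin θ' − sin θ) = -0.6000
v = R·ω = -0.6000·1.2500 = -0.7500

v = -0.7500, ω = 1.2500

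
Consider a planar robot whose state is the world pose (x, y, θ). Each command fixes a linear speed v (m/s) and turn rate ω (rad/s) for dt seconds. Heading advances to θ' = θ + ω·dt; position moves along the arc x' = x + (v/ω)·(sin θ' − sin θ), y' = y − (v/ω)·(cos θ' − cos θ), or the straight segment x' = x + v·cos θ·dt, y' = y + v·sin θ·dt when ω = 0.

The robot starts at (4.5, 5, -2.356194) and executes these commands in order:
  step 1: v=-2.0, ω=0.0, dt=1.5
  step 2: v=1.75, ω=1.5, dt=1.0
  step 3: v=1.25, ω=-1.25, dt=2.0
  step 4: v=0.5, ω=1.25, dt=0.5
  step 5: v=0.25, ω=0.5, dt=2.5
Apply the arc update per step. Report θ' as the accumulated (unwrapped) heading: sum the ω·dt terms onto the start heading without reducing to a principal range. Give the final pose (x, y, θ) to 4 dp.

(5.0534, 3.3722, -1.4812)

step 1: θ'=-2.3562 (straight) → pose (6.6213, 7.1213, -2.3562)
step 2: θ'=-0.8562 (R=1.1667) → pose (6.5650, 5.5318, -0.8562)
step 3: θ'=-3.3562 (R=-1.0000) → pose (5.5967, 3.8994, -3.3562)
step 4: θ'=-2.7312 (R=0.4000) → pose (5.3519, 3.8754, -2.7312)
step 5: θ'=-1.4812 (R=0.5000) → pose (5.0534, 3.3722, -1.4812)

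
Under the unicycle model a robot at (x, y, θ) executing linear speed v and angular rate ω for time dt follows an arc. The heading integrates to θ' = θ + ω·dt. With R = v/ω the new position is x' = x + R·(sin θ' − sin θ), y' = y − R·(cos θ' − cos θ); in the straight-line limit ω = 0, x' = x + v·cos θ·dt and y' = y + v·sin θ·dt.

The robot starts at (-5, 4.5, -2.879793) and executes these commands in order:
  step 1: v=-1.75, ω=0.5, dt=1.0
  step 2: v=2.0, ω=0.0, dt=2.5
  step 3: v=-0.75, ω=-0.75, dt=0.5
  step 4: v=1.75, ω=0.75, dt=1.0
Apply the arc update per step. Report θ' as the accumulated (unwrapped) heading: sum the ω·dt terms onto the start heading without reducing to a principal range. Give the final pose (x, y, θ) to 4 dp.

step 1: θ'=-2.3798 (R=-3.5000) → pose (-3.4901, 5.3482, -2.3798)
step 2: θ'=-2.3798 (straight) → pose (-7.1081, 1.8970, -2.3798)
step 3: θ'=-2.7548 (R=1.0000) → pose (-6.7951, 2.0996, -2.7548)
step 4: θ'=-2.0048 (R=2.3333) → pose (-8.0319, 0.9198, -2.0048)

(-8.0319, 0.9198, -2.0048)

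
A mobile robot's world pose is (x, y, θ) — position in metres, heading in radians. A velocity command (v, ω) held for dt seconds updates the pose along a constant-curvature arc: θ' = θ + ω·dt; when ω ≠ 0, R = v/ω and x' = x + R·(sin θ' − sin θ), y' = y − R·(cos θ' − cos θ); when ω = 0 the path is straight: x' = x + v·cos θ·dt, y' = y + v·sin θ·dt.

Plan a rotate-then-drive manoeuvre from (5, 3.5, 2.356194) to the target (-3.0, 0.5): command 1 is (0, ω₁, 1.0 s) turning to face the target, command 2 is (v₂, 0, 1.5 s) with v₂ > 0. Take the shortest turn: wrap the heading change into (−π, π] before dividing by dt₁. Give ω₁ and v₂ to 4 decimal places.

heading to target = atan2(0.5−3.5, -3−5) = -2.7828
Δθ = wrap(-2.7828 − 2.3562) = 1.1442; ω₁ = Δθ/dt₁ = 1.1442
distance = √((-3−5)² + (0.5−3.5)²) = 8.5440; v₂ = distance/dt₂ = 5.6960

ω₁ = 1.1442, v₂ = 5.6960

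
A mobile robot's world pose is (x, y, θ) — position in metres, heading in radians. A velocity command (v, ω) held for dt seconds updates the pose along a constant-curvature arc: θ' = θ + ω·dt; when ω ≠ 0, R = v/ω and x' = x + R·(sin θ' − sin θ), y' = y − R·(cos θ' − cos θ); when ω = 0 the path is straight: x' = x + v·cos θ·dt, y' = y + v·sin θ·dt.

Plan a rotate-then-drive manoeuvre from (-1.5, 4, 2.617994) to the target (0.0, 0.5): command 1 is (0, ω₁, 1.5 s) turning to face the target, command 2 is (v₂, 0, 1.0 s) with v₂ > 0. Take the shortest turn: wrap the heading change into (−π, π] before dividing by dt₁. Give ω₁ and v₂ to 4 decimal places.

ω₁ = 1.6662, v₂ = 3.8079

heading to target = atan2(0.5−4, 0−-1.5) = -1.1659
Δθ = wrap(-1.1659 − 2.6180) = 2.4993; ω₁ = Δθ/dt₁ = 1.6662
distance = √((0−-1.5)² + (0.5−4)²) = 3.8079; v₂ = distance/dt₂ = 3.8079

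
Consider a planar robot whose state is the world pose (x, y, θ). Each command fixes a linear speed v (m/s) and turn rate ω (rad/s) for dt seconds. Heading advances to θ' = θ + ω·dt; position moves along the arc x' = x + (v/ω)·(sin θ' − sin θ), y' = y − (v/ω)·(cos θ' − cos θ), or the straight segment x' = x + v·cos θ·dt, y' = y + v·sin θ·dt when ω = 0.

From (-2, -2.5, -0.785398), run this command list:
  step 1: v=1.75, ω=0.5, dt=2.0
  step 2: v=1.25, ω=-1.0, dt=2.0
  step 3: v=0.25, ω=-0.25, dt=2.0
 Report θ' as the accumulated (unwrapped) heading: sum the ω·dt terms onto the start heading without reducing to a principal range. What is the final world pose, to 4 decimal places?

(2.4860, -5.3747, -2.2854)

step 1: θ'=0.2146 (R=3.5000) → pose (1.2202, -3.4448, 0.2146)
step 2: θ'=-1.7854 (R=-1.2500) → pose (2.7078, -4.9324, -1.7854)
step 3: θ'=-2.2854 (R=-1.0000) → pose (2.4860, -5.3747, -2.2854)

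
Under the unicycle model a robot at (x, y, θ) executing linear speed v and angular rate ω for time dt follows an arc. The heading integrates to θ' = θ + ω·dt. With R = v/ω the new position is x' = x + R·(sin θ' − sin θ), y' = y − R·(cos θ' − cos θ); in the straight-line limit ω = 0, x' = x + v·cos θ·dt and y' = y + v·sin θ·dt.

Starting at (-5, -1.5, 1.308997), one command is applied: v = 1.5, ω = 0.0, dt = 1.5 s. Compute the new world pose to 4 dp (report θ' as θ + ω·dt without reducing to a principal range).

θ' = 1.3090 + 0.0·1.5 = 1.3090
ω = 0 → straight: x' = -5 + 1.5·cos(1.3090)·1.5 = -4.4177
y' = -1.5 + 1.5·sin(1.3090)·1.5 = 0.6733

(-4.4177, 0.6733, 1.3090)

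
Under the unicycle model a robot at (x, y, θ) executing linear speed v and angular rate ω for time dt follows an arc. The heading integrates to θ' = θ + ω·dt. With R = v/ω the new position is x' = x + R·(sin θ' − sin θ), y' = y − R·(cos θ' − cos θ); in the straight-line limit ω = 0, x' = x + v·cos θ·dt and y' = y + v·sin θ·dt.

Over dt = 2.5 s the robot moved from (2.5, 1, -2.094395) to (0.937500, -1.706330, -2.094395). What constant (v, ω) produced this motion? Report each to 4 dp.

Δθ = -2.094395 − -2.094395 = 0.000000
ω = Δθ/dt = 0.000000/2.5 = 0.0000
ω = 0 → v = (Δx·cos θ + Δy·sin θ)/dt = 1.2500

v = 1.2500, ω = 0.0000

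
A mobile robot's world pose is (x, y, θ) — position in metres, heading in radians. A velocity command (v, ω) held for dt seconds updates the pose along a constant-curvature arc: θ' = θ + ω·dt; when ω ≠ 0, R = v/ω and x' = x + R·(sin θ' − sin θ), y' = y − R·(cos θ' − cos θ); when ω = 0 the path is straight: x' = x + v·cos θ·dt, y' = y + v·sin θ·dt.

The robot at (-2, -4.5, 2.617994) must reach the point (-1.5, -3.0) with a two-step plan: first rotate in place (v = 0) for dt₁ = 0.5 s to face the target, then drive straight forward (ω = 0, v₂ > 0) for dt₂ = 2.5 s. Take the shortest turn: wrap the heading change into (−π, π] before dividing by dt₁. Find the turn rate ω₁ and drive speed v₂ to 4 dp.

ω₁ = -2.7379, v₂ = 0.6325

heading to target = atan2(-3−-4.5, -1.5−-2) = 1.2490
Δθ = wrap(1.2490 − 2.6180) = -1.3689; ω₁ = Δθ/dt₁ = -2.7379
distance = √((-1.5−-2)² + (-3−-4.5)²) = 1.5811; v₂ = distance/dt₂ = 0.6325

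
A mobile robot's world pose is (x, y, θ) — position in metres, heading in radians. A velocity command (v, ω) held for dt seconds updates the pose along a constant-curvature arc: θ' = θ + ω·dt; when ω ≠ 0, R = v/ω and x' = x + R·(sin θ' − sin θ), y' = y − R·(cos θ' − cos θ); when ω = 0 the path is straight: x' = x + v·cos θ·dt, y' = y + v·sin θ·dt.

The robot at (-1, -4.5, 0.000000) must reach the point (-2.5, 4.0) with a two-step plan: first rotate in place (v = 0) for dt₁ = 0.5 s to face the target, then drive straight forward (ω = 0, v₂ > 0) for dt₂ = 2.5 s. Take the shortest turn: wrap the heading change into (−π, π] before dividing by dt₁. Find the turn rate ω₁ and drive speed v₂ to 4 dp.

ω₁ = 3.4909, v₂ = 3.4525

heading to target = atan2(4−-4.5, -2.5−-1) = 1.7455
Δθ = wrap(1.7455 − 0.0000) = 1.7455; ω₁ = Δθ/dt₁ = 3.4909
distance = √((-2.5−-1)² + (4−-4.5)²) = 8.6313; v₂ = distance/dt₂ = 3.4525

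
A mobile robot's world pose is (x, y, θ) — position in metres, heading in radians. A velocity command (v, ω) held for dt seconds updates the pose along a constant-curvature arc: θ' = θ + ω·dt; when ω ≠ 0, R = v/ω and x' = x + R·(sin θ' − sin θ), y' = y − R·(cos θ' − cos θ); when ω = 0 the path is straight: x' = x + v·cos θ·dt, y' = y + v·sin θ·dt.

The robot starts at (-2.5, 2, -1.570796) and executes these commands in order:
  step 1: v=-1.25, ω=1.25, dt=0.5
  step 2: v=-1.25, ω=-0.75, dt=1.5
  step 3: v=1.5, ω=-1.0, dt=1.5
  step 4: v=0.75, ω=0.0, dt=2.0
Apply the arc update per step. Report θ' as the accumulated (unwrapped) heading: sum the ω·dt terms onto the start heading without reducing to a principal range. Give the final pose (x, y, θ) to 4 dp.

step 1: θ'=-0.9458 (R=-1.0000) → pose (-2.6890, 2.5851, -0.9458)
step 2: θ'=-2.0708 (R=1.6667) → pose (-2.8001, 4.3593, -2.0708)
step 3: θ'=-3.5708 (R=-1.5000) → pose (-4.7407, 3.7145, -3.5708)
step 4: θ'=-3.5708 (straight) → pose (-6.1046, 4.3387, -3.5708)

(-6.1046, 4.3387, -3.5708)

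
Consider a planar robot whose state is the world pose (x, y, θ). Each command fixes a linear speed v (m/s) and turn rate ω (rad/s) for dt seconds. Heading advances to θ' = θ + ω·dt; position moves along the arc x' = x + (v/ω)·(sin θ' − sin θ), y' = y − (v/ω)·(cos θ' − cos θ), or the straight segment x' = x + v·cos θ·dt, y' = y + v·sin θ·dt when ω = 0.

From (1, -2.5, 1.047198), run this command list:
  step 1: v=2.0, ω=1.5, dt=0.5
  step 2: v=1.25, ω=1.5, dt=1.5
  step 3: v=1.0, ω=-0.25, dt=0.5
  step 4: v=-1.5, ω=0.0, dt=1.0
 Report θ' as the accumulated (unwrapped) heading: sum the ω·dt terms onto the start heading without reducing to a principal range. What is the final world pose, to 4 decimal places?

step 1: θ'=1.7972 (R=1.3333) → pose (1.1446, -1.5340, 1.7972)
step 2: θ'=4.0472 (R=0.8333) → pose (-0.3231, -1.2068, 4.0472)
step 3: θ'=3.9222 (R=-4.0000) → pose (-0.6555, -1.5799, 3.9222)
step 4: θ'=3.9222 (straight) → pose (0.4102, -0.5243, 3.9222)

(0.4102, -0.5243, 3.9222)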